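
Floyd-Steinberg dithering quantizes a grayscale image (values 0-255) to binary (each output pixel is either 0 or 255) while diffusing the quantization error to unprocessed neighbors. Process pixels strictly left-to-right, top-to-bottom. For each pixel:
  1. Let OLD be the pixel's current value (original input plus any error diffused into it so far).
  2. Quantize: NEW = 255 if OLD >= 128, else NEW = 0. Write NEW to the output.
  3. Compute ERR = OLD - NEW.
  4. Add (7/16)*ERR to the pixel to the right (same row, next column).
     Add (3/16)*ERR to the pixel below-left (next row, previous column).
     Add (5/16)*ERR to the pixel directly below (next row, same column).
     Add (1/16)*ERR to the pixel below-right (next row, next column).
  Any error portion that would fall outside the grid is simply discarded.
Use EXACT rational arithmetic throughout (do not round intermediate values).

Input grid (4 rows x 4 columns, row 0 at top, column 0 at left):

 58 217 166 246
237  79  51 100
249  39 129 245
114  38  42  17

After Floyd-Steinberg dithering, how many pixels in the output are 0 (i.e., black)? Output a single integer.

(0,0): OLD=58 → NEW=0, ERR=58
(0,1): OLD=1939/8 → NEW=255, ERR=-101/8
(0,2): OLD=20541/128 → NEW=255, ERR=-12099/128
(0,3): OLD=419115/2048 → NEW=255, ERR=-103125/2048
(1,0): OLD=32353/128 → NEW=255, ERR=-287/128
(1,1): OLD=61415/1024 → NEW=0, ERR=61415/1024
(1,2): OLD=1227827/32768 → NEW=0, ERR=1227827/32768
(1,3): OLD=49676245/524288 → NEW=0, ERR=49676245/524288
(2,0): OLD=4252381/16384 → NEW=255, ERR=74461/16384
(2,1): OLD=34926095/524288 → NEW=0, ERR=34926095/524288
(2,2): OLD=200664059/1048576 → NEW=255, ERR=-66722821/1048576
(2,3): OLD=4179411087/16777216 → NEW=255, ERR=-98778993/16777216
(3,0): OLD=1072993357/8388608 → NEW=0, ERR=1072993357/8388608
(3,1): OLD=13842091091/134217728 → NEW=0, ERR=13842091091/134217728
(3,2): OLD=150956729901/2147483648 → NEW=0, ERR=150956729901/2147483648
(3,3): OLD=1440945768635/34359738368 → NEW=0, ERR=1440945768635/34359738368
Output grid:
  Row 0: .###  (1 black, running=1)
  Row 1: #...  (3 black, running=4)
  Row 2: #.##  (1 black, running=5)
  Row 3: ....  (4 black, running=9)

Answer: 9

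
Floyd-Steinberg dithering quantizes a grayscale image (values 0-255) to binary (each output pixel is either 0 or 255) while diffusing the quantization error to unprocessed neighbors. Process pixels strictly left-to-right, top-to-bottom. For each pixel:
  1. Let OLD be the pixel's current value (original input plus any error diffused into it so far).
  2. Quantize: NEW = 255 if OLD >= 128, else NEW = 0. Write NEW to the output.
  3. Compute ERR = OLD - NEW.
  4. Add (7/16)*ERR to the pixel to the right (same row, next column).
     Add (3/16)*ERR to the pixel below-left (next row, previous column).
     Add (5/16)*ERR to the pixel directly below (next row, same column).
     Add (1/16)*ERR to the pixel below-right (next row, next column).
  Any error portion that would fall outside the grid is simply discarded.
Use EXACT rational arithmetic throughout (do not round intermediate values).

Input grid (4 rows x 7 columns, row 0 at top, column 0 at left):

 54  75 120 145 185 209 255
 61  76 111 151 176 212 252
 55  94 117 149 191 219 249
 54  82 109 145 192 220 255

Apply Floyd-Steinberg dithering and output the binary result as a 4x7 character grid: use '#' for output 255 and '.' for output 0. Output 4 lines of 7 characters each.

Answer: ..#.###
.#.####
..#.#.#
.#.####

Derivation:
(0,0): OLD=54 → NEW=0, ERR=54
(0,1): OLD=789/8 → NEW=0, ERR=789/8
(0,2): OLD=20883/128 → NEW=255, ERR=-11757/128
(0,3): OLD=214661/2048 → NEW=0, ERR=214661/2048
(0,4): OLD=7564707/32768 → NEW=255, ERR=-791133/32768
(0,5): OLD=104038261/524288 → NEW=255, ERR=-29655179/524288
(0,6): OLD=1931508787/8388608 → NEW=255, ERR=-207586253/8388608
(1,0): OLD=12335/128 → NEW=0, ERR=12335/128
(1,1): OLD=138377/1024 → NEW=255, ERR=-122743/1024
(1,2): OLD=1824253/32768 → NEW=0, ERR=1824253/32768
(1,3): OLD=25931737/131072 → NEW=255, ERR=-7491623/131072
(1,4): OLD=1169326603/8388608 → NEW=255, ERR=-969768437/8388608
(1,5): OLD=9234038075/67108864 → NEW=255, ERR=-7878722245/67108864
(1,6): OLD=203332570901/1073741824 → NEW=255, ERR=-70471594219/1073741824
(2,0): OLD=1026291/16384 → NEW=0, ERR=1026291/16384
(2,1): OLD=52642785/524288 → NEW=0, ERR=52642785/524288
(2,2): OLD=1343162979/8388608 → NEW=255, ERR=-795932061/8388608
(2,3): OLD=4793650571/67108864 → NEW=0, ERR=4793650571/67108864
(2,4): OLD=86188813595/536870912 → NEW=255, ERR=-50713268965/536870912
(2,5): OLD=2086562663593/17179869184 → NEW=0, ERR=2086562663593/17179869184
(2,6): OLD=75395857041967/274877906944 → NEW=255, ERR=5301990771247/274877906944
(3,0): OLD=775119747/8388608 → NEW=0, ERR=775119747/8388608
(3,1): OLD=9390389767/67108864 → NEW=255, ERR=-7722370553/67108864
(3,2): OLD=26131605349/536870912 → NEW=0, ERR=26131605349/536870912
(3,3): OLD=354282079331/2147483648 → NEW=255, ERR=-193326250909/2147483648
(3,4): OLD=41323027584899/274877906944 → NEW=255, ERR=-28770838685821/274877906944
(3,5): OLD=461520076666617/2199023255552 → NEW=255, ERR=-99230853499143/2199023255552
(3,6): OLD=8756558559947943/35184372088832 → NEW=255, ERR=-215456322704217/35184372088832
Row 0: ..#.###
Row 1: .#.####
Row 2: ..#.#.#
Row 3: .#.####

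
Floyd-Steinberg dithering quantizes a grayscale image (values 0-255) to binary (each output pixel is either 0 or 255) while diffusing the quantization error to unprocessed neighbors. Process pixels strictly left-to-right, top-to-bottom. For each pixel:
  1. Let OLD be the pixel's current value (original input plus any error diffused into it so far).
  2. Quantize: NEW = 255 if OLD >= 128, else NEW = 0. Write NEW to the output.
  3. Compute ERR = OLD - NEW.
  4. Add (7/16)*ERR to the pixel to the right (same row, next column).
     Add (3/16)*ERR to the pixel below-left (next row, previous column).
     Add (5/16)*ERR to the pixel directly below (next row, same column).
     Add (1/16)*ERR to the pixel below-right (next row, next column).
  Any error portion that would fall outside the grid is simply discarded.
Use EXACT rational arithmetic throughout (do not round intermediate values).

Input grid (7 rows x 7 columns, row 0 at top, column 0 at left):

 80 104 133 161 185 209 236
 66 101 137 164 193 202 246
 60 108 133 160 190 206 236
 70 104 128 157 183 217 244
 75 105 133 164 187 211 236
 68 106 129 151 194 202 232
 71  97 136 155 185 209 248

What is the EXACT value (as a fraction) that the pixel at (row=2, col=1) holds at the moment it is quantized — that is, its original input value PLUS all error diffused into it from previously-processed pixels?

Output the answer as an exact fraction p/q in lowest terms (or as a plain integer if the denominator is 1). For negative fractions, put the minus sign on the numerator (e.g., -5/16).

(0,0): OLD=80 → NEW=0, ERR=80
(0,1): OLD=139 → NEW=255, ERR=-116
(0,2): OLD=329/4 → NEW=0, ERR=329/4
(0,3): OLD=12607/64 → NEW=255, ERR=-3713/64
(0,4): OLD=163449/1024 → NEW=255, ERR=-97671/1024
(0,5): OLD=2740559/16384 → NEW=255, ERR=-1437361/16384
(0,6): OLD=51804457/262144 → NEW=255, ERR=-15042263/262144
(1,0): OLD=277/4 → NEW=0, ERR=277/4
(1,1): OLD=3695/32 → NEW=0, ERR=3695/32
(1,2): OLD=199775/1024 → NEW=255, ERR=-61345/1024
(1,3): OLD=437933/4096 → NEW=0, ERR=437933/4096
(1,4): OLD=49779625/262144 → NEW=255, ERR=-17067095/262144
(1,5): OLD=271330149/2097152 → NEW=255, ERR=-263443611/2097152
(1,6): OLD=5624612267/33554432 → NEW=255, ERR=-2931767893/33554432
(2,0): OLD=52885/512 → NEW=0, ERR=52885/512
(2,1): OLD=2987939/16384 → NEW=255, ERR=-1189981/16384
Target (2,1): original=108, with diffused error = 2987939/16384

Answer: 2987939/16384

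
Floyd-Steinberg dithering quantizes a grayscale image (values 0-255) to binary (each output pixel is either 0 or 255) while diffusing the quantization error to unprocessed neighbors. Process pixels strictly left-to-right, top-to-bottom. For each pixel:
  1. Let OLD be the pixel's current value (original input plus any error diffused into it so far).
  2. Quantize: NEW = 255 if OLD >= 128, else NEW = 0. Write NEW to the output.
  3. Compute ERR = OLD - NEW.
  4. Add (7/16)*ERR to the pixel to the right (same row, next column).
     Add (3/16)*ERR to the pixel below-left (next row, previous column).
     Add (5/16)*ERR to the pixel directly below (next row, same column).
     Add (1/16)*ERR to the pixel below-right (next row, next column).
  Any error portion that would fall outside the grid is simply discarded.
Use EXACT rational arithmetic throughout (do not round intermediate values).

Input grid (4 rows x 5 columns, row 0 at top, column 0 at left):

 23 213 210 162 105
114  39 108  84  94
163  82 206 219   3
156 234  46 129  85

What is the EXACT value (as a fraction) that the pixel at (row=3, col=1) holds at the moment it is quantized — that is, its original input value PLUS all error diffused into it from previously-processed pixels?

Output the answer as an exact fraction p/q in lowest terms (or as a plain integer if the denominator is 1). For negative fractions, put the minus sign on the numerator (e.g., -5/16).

(0,0): OLD=23 → NEW=0, ERR=23
(0,1): OLD=3569/16 → NEW=255, ERR=-511/16
(0,2): OLD=50183/256 → NEW=255, ERR=-15097/256
(0,3): OLD=557873/4096 → NEW=255, ERR=-486607/4096
(0,4): OLD=3475031/65536 → NEW=0, ERR=3475031/65536
(1,0): OLD=29491/256 → NEW=0, ERR=29491/256
(1,1): OLD=142949/2048 → NEW=0, ERR=142949/2048
(1,2): OLD=6280777/65536 → NEW=0, ERR=6280777/65536
(1,3): OLD=24919381/262144 → NEW=0, ERR=24919381/262144
(1,4): OLD=607058015/4194304 → NEW=255, ERR=-462489505/4194304
(2,0): OLD=6949671/32768 → NEW=255, ERR=-1406169/32768
(2,1): OLD=115560733/1048576 → NEW=0, ERR=115560733/1048576
(2,2): OLD=5139716247/16777216 → NEW=255, ERR=861526167/16777216
(2,3): OLD=68850254805/268435456 → NEW=255, ERR=399213525/268435456
(2,4): OLD=-106799798893/4294967296 → NEW=0, ERR=-106799798893/4294967296
(3,0): OLD=2738940855/16777216 → NEW=255, ERR=-1539249225/16777216
(3,1): OLD=31574315371/134217728 → NEW=255, ERR=-2651205269/134217728
Target (3,1): original=234, with diffused error = 31574315371/134217728

Answer: 31574315371/134217728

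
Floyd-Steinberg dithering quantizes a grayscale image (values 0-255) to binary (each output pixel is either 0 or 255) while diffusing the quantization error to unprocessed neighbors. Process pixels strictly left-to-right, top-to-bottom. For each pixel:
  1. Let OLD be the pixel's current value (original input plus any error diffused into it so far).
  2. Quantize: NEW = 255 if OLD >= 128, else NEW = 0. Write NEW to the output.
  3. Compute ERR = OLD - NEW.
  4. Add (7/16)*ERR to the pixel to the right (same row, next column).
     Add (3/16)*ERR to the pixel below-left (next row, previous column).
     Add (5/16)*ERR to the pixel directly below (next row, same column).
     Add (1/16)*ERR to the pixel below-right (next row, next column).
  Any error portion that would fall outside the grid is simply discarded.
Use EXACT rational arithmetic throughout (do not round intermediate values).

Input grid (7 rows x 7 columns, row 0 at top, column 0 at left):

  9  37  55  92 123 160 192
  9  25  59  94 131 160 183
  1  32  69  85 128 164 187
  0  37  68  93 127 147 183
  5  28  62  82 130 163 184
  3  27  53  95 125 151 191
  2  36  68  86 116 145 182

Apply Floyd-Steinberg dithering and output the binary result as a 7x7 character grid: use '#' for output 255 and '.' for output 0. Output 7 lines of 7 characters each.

(0,0): OLD=9 → NEW=0, ERR=9
(0,1): OLD=655/16 → NEW=0, ERR=655/16
(0,2): OLD=18665/256 → NEW=0, ERR=18665/256
(0,3): OLD=507487/4096 → NEW=0, ERR=507487/4096
(0,4): OLD=11613337/65536 → NEW=255, ERR=-5098343/65536
(0,5): OLD=132083759/1048576 → NEW=0, ERR=132083759/1048576
(0,6): OLD=4145811785/16777216 → NEW=255, ERR=-132378295/16777216
(1,0): OLD=4989/256 → NEW=0, ERR=4989/256
(1,1): OLD=124011/2048 → NEW=0, ERR=124011/2048
(1,2): OLD=8786119/65536 → NEW=255, ERR=-7925561/65536
(1,3): OLD=18292347/262144 → NEW=0, ERR=18292347/262144
(1,4): OLD=2828301521/16777216 → NEW=255, ERR=-1449888559/16777216
(1,5): OLD=20832421537/134217728 → NEW=255, ERR=-13393099103/134217728
(1,6): OLD=310849403215/2147483648 → NEW=255, ERR=-236758927025/2147483648
(2,0): OLD=604361/32768 → NEW=0, ERR=604361/32768
(2,1): OLD=39357747/1048576 → NEW=0, ERR=39357747/1048576
(2,2): OLD=1082089049/16777216 → NEW=0, ERR=1082089049/16777216
(2,3): OLD=14933289425/134217728 → NEW=0, ERR=14933289425/134217728
(2,4): OLD=145300887457/1073741824 → NEW=255, ERR=-128503277663/1073741824
(2,5): OLD=1868640760203/34359738368 → NEW=0, ERR=1868640760203/34359738368
(2,6): OLD=93515474986109/549755813888 → NEW=255, ERR=-46672257555331/549755813888
(3,0): OLD=214771001/16777216 → NEW=0, ERR=214771001/16777216
(3,1): OLD=9069914309/134217728 → NEW=0, ERR=9069914309/134217728
(3,2): OLD=151319755039/1073741824 → NEW=255, ERR=-122484410081/1073741824
(3,3): OLD=255353101673/4294967296 → NEW=0, ERR=255353101673/4294967296
(3,4): OLD=72987082004793/549755813888 → NEW=255, ERR=-67200650536647/549755813888
(3,5): OLD=383150965247419/4398046511104 → NEW=0, ERR=383150965247419/4398046511104
(3,6): OLD=13931832656337189/70368744177664 → NEW=255, ERR=-4012197108967131/70368744177664
(4,0): OLD=46538001207/2147483648 → NEW=0, ERR=46538001207/2147483648
(4,1): OLD=1306016055115/34359738368 → NEW=0, ERR=1306016055115/34359738368
(4,2): OLD=32079839737157/549755813888 → NEW=0, ERR=32079839737157/549755813888
(4,3): OLD=422475260740231/4398046511104 → NEW=0, ERR=422475260740231/4398046511104
(4,4): OLD=5414086009333733/35184372088832 → NEW=255, ERR=-3557928873318427/35184372088832
(4,5): OLD=143724483213091045/1125899906842624 → NEW=0, ERR=143724483213091045/1125899906842624
(4,6): OLD=4097831586622291155/18014398509481984 → NEW=255, ERR=-495840033295614765/18014398509481984
(5,0): OLD=9290355703569/549755813888 → NEW=0, ERR=9290355703569/549755813888
(5,1): OLD=257580766727131/4398046511104 → NEW=0, ERR=257580766727131/4398046511104
(5,2): OLD=4125199117633901/35184372088832 → NEW=0, ERR=4125199117633901/35184372088832
(5,3): OLD=45317486475646977/281474976710656 → NEW=255, ERR=-26458632585570303/281474976710656
(5,4): OLD=1481016597947103467/18014398509481984 → NEW=0, ERR=1481016597947103467/18014398509481984
(5,5): OLD=31039340979279801147/144115188075855872 → NEW=255, ERR=-5710031980063446213/144115188075855872
(5,6): OLD=399008923418822484501/2305843009213693952 → NEW=255, ERR=-188981043930669473259/2305843009213693952
(6,0): OLD=1285094016679481/70368744177664 → NEW=0, ERR=1285094016679481/70368744177664
(6,1): OLD=96074876337121549/1125899906842624 → NEW=0, ERR=96074876337121549/1125899906842624
(6,2): OLD=2305972177081351815/18014398509481984 → NEW=255, ERR=-2287699442836554105/18014398509481984
(6,3): OLD=3431152781939351001/144115188075855872 → NEW=0, ERR=3431152781939351001/144115188075855872
(6,4): OLD=40007450829530720043/288230376151711744 → NEW=255, ERR=-33491295089155774677/288230376151711744
(6,5): OLD=2639867690723191713687/36893488147419103232 → NEW=0, ERR=2639867690723191713687/36893488147419103232
(6,6): OLD=109332659618996970516145/590295810358705651712 → NEW=255, ERR=-41192772022472970670415/590295810358705651712
Row 0: ....#.#
Row 1: ..#.###
Row 2: ....#.#
Row 3: ..#.#.#
Row 4: ....#.#
Row 5: ...#.##
Row 6: ..#.#.#

Answer: ....#.#
..#.###
....#.#
..#.#.#
....#.#
...#.##
..#.#.#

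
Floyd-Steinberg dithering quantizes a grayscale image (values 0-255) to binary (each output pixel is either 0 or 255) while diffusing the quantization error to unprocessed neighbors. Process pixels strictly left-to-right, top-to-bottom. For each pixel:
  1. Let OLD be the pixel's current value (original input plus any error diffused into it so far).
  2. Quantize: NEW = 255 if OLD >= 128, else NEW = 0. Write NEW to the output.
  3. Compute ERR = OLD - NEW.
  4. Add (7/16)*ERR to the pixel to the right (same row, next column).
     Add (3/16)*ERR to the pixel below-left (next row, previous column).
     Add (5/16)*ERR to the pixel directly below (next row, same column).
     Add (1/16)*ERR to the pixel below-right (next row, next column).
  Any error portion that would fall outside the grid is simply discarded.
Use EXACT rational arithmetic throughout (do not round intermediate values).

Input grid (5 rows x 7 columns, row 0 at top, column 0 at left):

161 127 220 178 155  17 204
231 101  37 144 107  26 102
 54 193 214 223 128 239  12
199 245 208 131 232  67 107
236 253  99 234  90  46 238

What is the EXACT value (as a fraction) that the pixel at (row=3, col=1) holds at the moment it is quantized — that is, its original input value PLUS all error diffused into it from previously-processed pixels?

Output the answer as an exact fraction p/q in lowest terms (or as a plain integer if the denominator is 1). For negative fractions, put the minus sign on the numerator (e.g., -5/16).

(0,0): OLD=161 → NEW=255, ERR=-94
(0,1): OLD=687/8 → NEW=0, ERR=687/8
(0,2): OLD=32969/128 → NEW=255, ERR=329/128
(0,3): OLD=366847/2048 → NEW=255, ERR=-155393/2048
(0,4): OLD=3991289/32768 → NEW=0, ERR=3991289/32768
(0,5): OLD=36851919/524288 → NEW=0, ERR=36851919/524288
(0,6): OLD=1969239465/8388608 → NEW=255, ERR=-169855575/8388608
(1,0): OLD=27869/128 → NEW=255, ERR=-4771/128
(1,1): OLD=108683/1024 → NEW=0, ERR=108683/1024
(1,2): OLD=2469991/32768 → NEW=0, ERR=2469991/32768
(1,3): OLD=23103515/131072 → NEW=255, ERR=-10319845/131072
(1,4): OLD=998703665/8388608 → NEW=0, ERR=998703665/8388608
(1,5): OLD=6970471681/67108864 → NEW=0, ERR=6970471681/67108864
(1,6): OLD=156237790447/1073741824 → NEW=255, ERR=-117566374673/1073741824
(2,0): OLD=1019945/16384 → NEW=0, ERR=1019945/16384
(2,1): OLD=139044691/524288 → NEW=255, ERR=5351251/524288
(2,2): OLD=1962027705/8388608 → NEW=255, ERR=-177067335/8388608
(2,3): OLD=14508580145/67108864 → NEW=255, ERR=-2604180175/67108864
(2,4): OLD=87392746625/536870912 → NEW=255, ERR=-49509335935/536870912
(2,5): OLD=3745630711467/17179869184 → NEW=255, ERR=-635235930453/17179869184
(2,6): OLD=-8768985853347/274877906944 → NEW=0, ERR=-8768985853347/274877906944
(3,0): OLD=1848577945/8388608 → NEW=255, ERR=-290517095/8388608
(3,1): OLD=15634416805/67108864 → NEW=255, ERR=-1478343515/67108864
Target (3,1): original=245, with diffused error = 15634416805/67108864

Answer: 15634416805/67108864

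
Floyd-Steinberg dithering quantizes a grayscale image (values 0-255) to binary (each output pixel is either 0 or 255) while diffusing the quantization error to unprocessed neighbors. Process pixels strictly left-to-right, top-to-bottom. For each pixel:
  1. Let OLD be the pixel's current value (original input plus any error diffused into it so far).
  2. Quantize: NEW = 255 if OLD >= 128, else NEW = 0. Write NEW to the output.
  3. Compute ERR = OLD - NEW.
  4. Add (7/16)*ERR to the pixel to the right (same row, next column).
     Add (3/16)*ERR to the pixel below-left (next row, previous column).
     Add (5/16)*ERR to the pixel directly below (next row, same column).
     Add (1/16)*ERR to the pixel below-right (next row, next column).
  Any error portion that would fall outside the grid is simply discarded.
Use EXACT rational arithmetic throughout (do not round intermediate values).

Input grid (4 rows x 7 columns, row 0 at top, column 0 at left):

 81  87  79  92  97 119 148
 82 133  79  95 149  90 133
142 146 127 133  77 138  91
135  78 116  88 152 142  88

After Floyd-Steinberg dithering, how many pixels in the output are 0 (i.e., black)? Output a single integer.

(0,0): OLD=81 → NEW=0, ERR=81
(0,1): OLD=1959/16 → NEW=0, ERR=1959/16
(0,2): OLD=33937/256 → NEW=255, ERR=-31343/256
(0,3): OLD=157431/4096 → NEW=0, ERR=157431/4096
(0,4): OLD=7459009/65536 → NEW=0, ERR=7459009/65536
(0,5): OLD=176993607/1048576 → NEW=255, ERR=-90393273/1048576
(0,6): OLD=1850275057/16777216 → NEW=0, ERR=1850275057/16777216
(1,0): OLD=33349/256 → NEW=255, ERR=-31931/256
(1,1): OLD=202339/2048 → NEW=0, ERR=202339/2048
(1,2): OLD=6476447/65536 → NEW=0, ERR=6476447/65536
(1,3): OLD=42974387/262144 → NEW=255, ERR=-23872333/262144
(1,4): OLD=2197223097/16777216 → NEW=255, ERR=-2080966983/16777216
(1,5): OLD=4910645897/134217728 → NEW=0, ERR=4910645897/134217728
(1,6): OLD=382430509799/2147483648 → NEW=255, ERR=-165177820441/2147483648
(2,0): OLD=3982833/32768 → NEW=0, ERR=3982833/32768
(2,1): OLD=252481003/1048576 → NEW=255, ERR=-14905877/1048576
(2,2): OLD=2361610625/16777216 → NEW=255, ERR=-1916579455/16777216
(2,3): OLD=5030891193/134217728 → NEW=0, ERR=5030891193/134217728
(2,4): OLD=59921551561/1073741824 → NEW=0, ERR=59921551561/1073741824
(2,5): OLD=5211500053251/34359738368 → NEW=255, ERR=-3550233230589/34359738368
(2,6): OLD=13219046164037/549755813888 → NEW=0, ERR=13219046164037/549755813888
(3,0): OLD=2857459809/16777216 → NEW=255, ERR=-1420730271/16777216
(3,1): OLD=3044927821/134217728 → NEW=0, ERR=3044927821/134217728
(3,2): OLD=103472070519/1073741824 → NEW=0, ERR=103472070519/1073741824
(3,3): OLD=623618049777/4294967296 → NEW=255, ERR=-471598610703/4294967296
(3,4): OLD=57378018215009/549755813888 → NEW=0, ERR=57378018215009/549755813888
(3,5): OLD=718504825551411/4398046511104 → NEW=255, ERR=-402997034780109/4398046511104
(3,6): OLD=3445802237219757/70368744177664 → NEW=0, ERR=3445802237219757/70368744177664
Output grid:
  Row 0: ..#..#.  (5 black, running=5)
  Row 1: #..##.#  (3 black, running=8)
  Row 2: .##..#.  (4 black, running=12)
  Row 3: #..#.#.  (4 black, running=16)

Answer: 16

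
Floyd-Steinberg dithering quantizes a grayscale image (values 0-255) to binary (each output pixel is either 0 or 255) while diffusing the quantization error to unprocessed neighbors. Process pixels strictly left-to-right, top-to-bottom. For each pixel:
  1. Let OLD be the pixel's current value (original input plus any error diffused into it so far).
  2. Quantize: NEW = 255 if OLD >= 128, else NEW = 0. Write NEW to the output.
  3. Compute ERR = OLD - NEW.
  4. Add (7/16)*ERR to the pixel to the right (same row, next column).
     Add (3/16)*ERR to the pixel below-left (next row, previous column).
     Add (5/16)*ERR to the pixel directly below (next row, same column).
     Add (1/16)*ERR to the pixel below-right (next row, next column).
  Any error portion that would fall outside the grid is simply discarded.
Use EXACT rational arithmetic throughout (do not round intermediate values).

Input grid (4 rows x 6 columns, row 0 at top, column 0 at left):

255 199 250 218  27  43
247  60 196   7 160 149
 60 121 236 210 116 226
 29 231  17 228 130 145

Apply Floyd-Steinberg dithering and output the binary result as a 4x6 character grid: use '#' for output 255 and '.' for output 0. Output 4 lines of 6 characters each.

(0,0): OLD=255 → NEW=255, ERR=0
(0,1): OLD=199 → NEW=255, ERR=-56
(0,2): OLD=451/2 → NEW=255, ERR=-59/2
(0,3): OLD=6563/32 → NEW=255, ERR=-1597/32
(0,4): OLD=2645/512 → NEW=0, ERR=2645/512
(0,5): OLD=370771/8192 → NEW=0, ERR=370771/8192
(1,0): OLD=473/2 → NEW=255, ERR=-37/2
(1,1): OLD=231/8 → NEW=0, ERR=231/8
(1,2): OLD=95517/512 → NEW=255, ERR=-35043/512
(1,3): OLD=-161443/4096 → NEW=0, ERR=-161443/4096
(1,4): OLD=19626399/131072 → NEW=255, ERR=-13796961/131072
(1,5): OLD=246235721/2097152 → NEW=0, ERR=246235721/2097152
(2,0): OLD=7633/128 → NEW=0, ERR=7633/128
(2,1): OLD=1164275/8192 → NEW=255, ERR=-924685/8192
(2,2): OLD=20924643/131072 → NEW=255, ERR=-12498717/131072
(2,3): OLD=138359065/1048576 → NEW=255, ERR=-129027815/1048576
(2,4): OLD=1638216169/33554432 → NEW=0, ERR=1638216169/33554432
(2,5): OLD=148967174959/536870912 → NEW=255, ERR=12065092399/536870912
(3,0): OLD=3469593/131072 → NEW=0, ERR=3469593/131072
(3,1): OLD=50634313/262144 → NEW=255, ERR=-16212407/262144
(3,2): OLD=-1174126529/16777216 → NEW=0, ERR=-1174126529/16777216
(3,3): OLD=87039323085/536870912 → NEW=255, ERR=-49862759475/536870912
(3,4): OLD=108605313759/1073741824 → NEW=0, ERR=108605313759/1073741824
(3,5): OLD=3424392069391/17179869184 → NEW=255, ERR=-956474572529/17179869184
Row 0: ####..
Row 1: #.#.#.
Row 2: .###.#
Row 3: .#.#.#

Answer: ####..
#.#.#.
.###.#
.#.#.#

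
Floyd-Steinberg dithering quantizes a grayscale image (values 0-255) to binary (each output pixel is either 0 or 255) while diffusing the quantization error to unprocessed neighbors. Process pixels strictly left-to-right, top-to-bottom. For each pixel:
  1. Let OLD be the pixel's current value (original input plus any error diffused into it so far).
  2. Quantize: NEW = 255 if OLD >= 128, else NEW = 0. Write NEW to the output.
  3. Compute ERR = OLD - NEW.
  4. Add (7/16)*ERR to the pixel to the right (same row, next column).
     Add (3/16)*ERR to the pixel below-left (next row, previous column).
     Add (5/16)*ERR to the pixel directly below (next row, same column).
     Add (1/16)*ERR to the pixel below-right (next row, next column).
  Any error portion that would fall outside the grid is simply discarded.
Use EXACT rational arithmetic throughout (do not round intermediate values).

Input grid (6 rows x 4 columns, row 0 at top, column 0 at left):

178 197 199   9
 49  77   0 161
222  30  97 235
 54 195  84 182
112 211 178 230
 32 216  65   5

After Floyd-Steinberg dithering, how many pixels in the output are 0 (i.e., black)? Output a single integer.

Answer: 12

Derivation:
(0,0): OLD=178 → NEW=255, ERR=-77
(0,1): OLD=2613/16 → NEW=255, ERR=-1467/16
(0,2): OLD=40675/256 → NEW=255, ERR=-24605/256
(0,3): OLD=-135371/4096 → NEW=0, ERR=-135371/4096
(1,0): OLD=1983/256 → NEW=0, ERR=1983/256
(1,1): OLD=59193/2048 → NEW=0, ERR=59193/2048
(1,2): OLD=-1921363/65536 → NEW=0, ERR=-1921363/65536
(1,3): OLD=138242635/1048576 → NEW=255, ERR=-129144245/1048576
(2,0): OLD=7531395/32768 → NEW=255, ERR=-824445/32768
(2,1): OLD=24129489/1048576 → NEW=0, ERR=24129489/1048576
(2,2): OLD=160682677/2097152 → NEW=0, ERR=160682677/2097152
(2,3): OLD=7657144193/33554432 → NEW=255, ERR=-899235967/33554432
(3,0): OLD=846446931/16777216 → NEW=0, ERR=846446931/16777216
(3,1): OLD=63634669965/268435456 → NEW=255, ERR=-4816371315/268435456
(3,2): OLD=414495052915/4294967296 → NEW=0, ERR=414495052915/4294967296
(3,3): OLD=15161977239973/68719476736 → NEW=255, ERR=-2361489327707/68719476736
(4,0): OLD=534302977687/4294967296 → NEW=0, ERR=534302977687/4294967296
(4,1): OLD=9657398151493/34359738368 → NEW=255, ERR=895664867653/34359738368
(4,2): OLD=233094523084709/1099511627776 → NEW=255, ERR=-47280941998171/1099511627776
(4,3): OLD=3632427783558163/17592186044416 → NEW=255, ERR=-853579657767917/17592186044416
(5,0): OLD=41651299754855/549755813888 → NEW=0, ERR=41651299754855/549755813888
(5,1): OLD=4521275497279665/17592186044416 → NEW=255, ERR=35268055953585/17592186044416
(5,2): OLD=395566123654645/8796093022208 → NEW=0, ERR=395566123654645/8796093022208
(5,3): OLD=1920907253907989/281474976710656 → NEW=0, ERR=1920907253907989/281474976710656
Output grid:
  Row 0: ###.  (1 black, running=1)
  Row 1: ...#  (3 black, running=4)
  Row 2: #..#  (2 black, running=6)
  Row 3: .#.#  (2 black, running=8)
  Row 4: .###  (1 black, running=9)
  Row 5: .#..  (3 black, running=12)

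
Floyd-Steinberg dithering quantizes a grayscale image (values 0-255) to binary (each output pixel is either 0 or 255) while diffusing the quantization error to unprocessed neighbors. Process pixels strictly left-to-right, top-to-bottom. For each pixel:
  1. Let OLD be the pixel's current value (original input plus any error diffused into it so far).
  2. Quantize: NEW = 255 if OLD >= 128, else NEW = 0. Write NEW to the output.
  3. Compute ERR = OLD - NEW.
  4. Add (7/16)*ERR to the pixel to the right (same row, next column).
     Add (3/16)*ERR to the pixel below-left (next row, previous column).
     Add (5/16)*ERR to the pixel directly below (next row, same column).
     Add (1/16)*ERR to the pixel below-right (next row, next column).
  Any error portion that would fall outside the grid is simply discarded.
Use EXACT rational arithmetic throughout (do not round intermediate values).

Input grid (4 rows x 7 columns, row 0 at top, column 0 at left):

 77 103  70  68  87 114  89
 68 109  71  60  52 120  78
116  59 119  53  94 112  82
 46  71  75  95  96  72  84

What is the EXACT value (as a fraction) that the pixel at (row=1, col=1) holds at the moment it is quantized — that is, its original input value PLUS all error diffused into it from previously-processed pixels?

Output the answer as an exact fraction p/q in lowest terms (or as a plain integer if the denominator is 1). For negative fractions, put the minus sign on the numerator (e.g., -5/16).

Answer: 226983/2048

Derivation:
(0,0): OLD=77 → NEW=0, ERR=77
(0,1): OLD=2187/16 → NEW=255, ERR=-1893/16
(0,2): OLD=4669/256 → NEW=0, ERR=4669/256
(0,3): OLD=311211/4096 → NEW=0, ERR=311211/4096
(0,4): OLD=7880109/65536 → NEW=0, ERR=7880109/65536
(0,5): OLD=174698427/1048576 → NEW=255, ERR=-92688453/1048576
(0,6): OLD=844353053/16777216 → NEW=0, ERR=844353053/16777216
(1,0): OLD=17889/256 → NEW=0, ERR=17889/256
(1,1): OLD=226983/2048 → NEW=0, ERR=226983/2048
Target (1,1): original=109, with diffused error = 226983/2048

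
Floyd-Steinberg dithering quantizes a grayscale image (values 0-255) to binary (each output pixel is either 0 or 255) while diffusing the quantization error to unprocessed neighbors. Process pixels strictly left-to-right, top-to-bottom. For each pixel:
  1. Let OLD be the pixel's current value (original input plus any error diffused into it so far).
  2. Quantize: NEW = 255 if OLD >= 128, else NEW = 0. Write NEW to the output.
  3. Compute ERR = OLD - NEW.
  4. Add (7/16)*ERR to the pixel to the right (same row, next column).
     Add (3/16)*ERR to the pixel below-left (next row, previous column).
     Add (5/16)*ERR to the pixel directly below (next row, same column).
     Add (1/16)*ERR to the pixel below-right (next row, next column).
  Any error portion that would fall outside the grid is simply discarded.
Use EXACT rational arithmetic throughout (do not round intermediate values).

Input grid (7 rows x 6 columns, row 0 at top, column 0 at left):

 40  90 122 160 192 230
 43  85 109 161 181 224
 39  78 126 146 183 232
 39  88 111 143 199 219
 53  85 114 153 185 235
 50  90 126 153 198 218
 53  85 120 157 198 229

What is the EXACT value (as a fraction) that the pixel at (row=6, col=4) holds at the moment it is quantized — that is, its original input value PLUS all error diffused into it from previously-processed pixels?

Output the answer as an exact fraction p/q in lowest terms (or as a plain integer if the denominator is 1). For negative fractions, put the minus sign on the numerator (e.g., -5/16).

Answer: 74754274151512500027/576460752303423488

Derivation:
(0,0): OLD=40 → NEW=0, ERR=40
(0,1): OLD=215/2 → NEW=0, ERR=215/2
(0,2): OLD=5409/32 → NEW=255, ERR=-2751/32
(0,3): OLD=62663/512 → NEW=0, ERR=62663/512
(0,4): OLD=2011505/8192 → NEW=255, ERR=-77455/8192
(0,5): OLD=29604375/131072 → NEW=255, ERR=-3818985/131072
(1,0): OLD=2421/32 → NEW=0, ERR=2421/32
(1,1): OLD=35347/256 → NEW=255, ERR=-29933/256
(1,2): OLD=496815/8192 → NEW=0, ERR=496815/8192
(1,3): OLD=7164179/32768 → NEW=255, ERR=-1191661/32768
(1,4): OLD=344606377/2097152 → NEW=255, ERR=-190167383/2097152
(1,5): OLD=5859673807/33554432 → NEW=255, ERR=-2696706353/33554432
(2,0): OLD=166785/4096 → NEW=0, ERR=166785/4096
(2,1): OLD=9879547/131072 → NEW=0, ERR=9879547/131072
(2,2): OLD=343517553/2097152 → NEW=255, ERR=-191256207/2097152
(2,3): OLD=1367752297/16777216 → NEW=0, ERR=1367752297/16777216
(2,4): OLD=92872138491/536870912 → NEW=255, ERR=-44029944069/536870912
(2,5): OLD=1420235858573/8589934592 → NEW=255, ERR=-770197462387/8589934592
(3,0): OLD=138113169/2097152 → NEW=0, ERR=138113169/2097152
(3,1): OLD=2110785629/16777216 → NEW=0, ERR=2110785629/16777216
(3,2): OLD=21144712823/134217728 → NEW=255, ERR=-13080807817/134217728
(3,3): OLD=899886974101/8589934592 → NEW=0, ERR=899886974101/8589934592
(3,4): OLD=14258430911509/68719476736 → NEW=255, ERR=-3265035656171/68719476736
(3,5): OLD=181494065553435/1099511627776 → NEW=255, ERR=-98881399529445/1099511627776
(4,0): OLD=26083962815/268435456 → NEW=0, ERR=26083962815/268435456
(4,1): OLD=655716448915/4294967296 → NEW=255, ERR=-439500211565/4294967296
(4,2): OLD=9109562396809/137438953472 → NEW=0, ERR=9109562396809/137438953472
(4,3): OLD=439223491663565/2199023255552 → NEW=255, ERR=-121527438502195/2199023255552
(4,4): OLD=4773093730124381/35184372088832 → NEW=255, ERR=-4198921152527779/35184372088832
(4,5): OLD=85408068805643115/562949953421312 → NEW=255, ERR=-58144169316791445/562949953421312
(5,0): OLD=4204190227305/68719476736 → NEW=0, ERR=4204190227305/68719476736
(5,1): OLD=227134398483257/2199023255552 → NEW=0, ERR=227134398483257/2199023255552
(5,2): OLD=3081165120246243/17592186044416 → NEW=255, ERR=-1404842321079837/17592186044416
(5,3): OLD=46476639814167185/562949953421312 → NEW=0, ERR=46476639814167185/562949953421312
(5,4): OLD=195913088341091017/1125899906842624 → NEW=255, ERR=-91191387903778103/1125899906842624
(5,5): OLD=2572991989691822413/18014398509481984 → NEW=255, ERR=-2020679630226083507/18014398509481984
(6,0): OLD=3218845352526667/35184372088832 → NEW=0, ERR=3218845352526667/35184372088832
(6,1): OLD=82276906857059887/562949953421312 → NEW=255, ERR=-61275331265374673/562949953421312
(6,2): OLD=156184536448184439/2251799813685248 → NEW=0, ERR=156184536448184439/2251799813685248
(6,3): OLD=6952377538877089995/36028797018963968 → NEW=255, ERR=-2234965700958721845/36028797018963968
(6,4): OLD=74754274151512500027/576460752303423488 → NEW=255, ERR=-72243217685860489413/576460752303423488
Target (6,4): original=198, with diffused error = 74754274151512500027/576460752303423488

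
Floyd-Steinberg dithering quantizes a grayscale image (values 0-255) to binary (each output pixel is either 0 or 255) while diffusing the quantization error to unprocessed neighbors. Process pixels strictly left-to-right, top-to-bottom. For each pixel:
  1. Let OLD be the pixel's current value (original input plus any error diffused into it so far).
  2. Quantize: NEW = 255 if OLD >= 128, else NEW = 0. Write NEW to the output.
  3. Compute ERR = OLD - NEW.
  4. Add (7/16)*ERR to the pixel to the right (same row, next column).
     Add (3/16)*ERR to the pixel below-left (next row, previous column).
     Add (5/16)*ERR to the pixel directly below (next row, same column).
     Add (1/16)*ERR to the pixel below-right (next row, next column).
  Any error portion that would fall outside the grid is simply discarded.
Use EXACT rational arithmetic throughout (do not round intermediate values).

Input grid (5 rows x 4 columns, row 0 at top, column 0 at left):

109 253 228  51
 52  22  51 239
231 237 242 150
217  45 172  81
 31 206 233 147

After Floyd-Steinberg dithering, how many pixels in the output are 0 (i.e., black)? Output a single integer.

Answer: 8

Derivation:
(0,0): OLD=109 → NEW=0, ERR=109
(0,1): OLD=4811/16 → NEW=255, ERR=731/16
(0,2): OLD=63485/256 → NEW=255, ERR=-1795/256
(0,3): OLD=196331/4096 → NEW=0, ERR=196331/4096
(1,0): OLD=24225/256 → NEW=0, ERR=24225/256
(1,1): OLD=170343/2048 → NEW=0, ERR=170343/2048
(1,2): OLD=6359667/65536 → NEW=0, ERR=6359667/65536
(1,3): OLD=310374293/1048576 → NEW=255, ERR=42987413/1048576
(2,0): OLD=9049437/32768 → NEW=255, ERR=693597/32768
(2,1): OLD=310758351/1048576 → NEW=255, ERR=43371471/1048576
(2,2): OLD=636079723/2097152 → NEW=255, ERR=101305963/2097152
(2,3): OLD=6375690015/33554432 → NEW=255, ERR=-2180690145/33554432
(3,0): OLD=3881745805/16777216 → NEW=255, ERR=-396444275/16777216
(3,1): OLD=15560668051/268435456 → NEW=0, ERR=15560668051/268435456
(3,2): OLD=871261400685/4294967296 → NEW=255, ERR=-223955259795/4294967296
(3,3): OLD=2810423716475/68719476736 → NEW=0, ERR=2810423716475/68719476736
(4,0): OLD=148110448329/4294967296 → NEW=0, ERR=148110448329/4294967296
(4,1): OLD=7832241638107/34359738368 → NEW=255, ERR=-929491645733/34359738368
(4,2): OLD=237671707618427/1099511627776 → NEW=255, ERR=-42703757464453/1099511627776
(4,3): OLD=2454626397088461/17592186044416 → NEW=255, ERR=-2031381044237619/17592186044416
Output grid:
  Row 0: .##.  (2 black, running=2)
  Row 1: ...#  (3 black, running=5)
  Row 2: ####  (0 black, running=5)
  Row 3: #.#.  (2 black, running=7)
  Row 4: .###  (1 black, running=8)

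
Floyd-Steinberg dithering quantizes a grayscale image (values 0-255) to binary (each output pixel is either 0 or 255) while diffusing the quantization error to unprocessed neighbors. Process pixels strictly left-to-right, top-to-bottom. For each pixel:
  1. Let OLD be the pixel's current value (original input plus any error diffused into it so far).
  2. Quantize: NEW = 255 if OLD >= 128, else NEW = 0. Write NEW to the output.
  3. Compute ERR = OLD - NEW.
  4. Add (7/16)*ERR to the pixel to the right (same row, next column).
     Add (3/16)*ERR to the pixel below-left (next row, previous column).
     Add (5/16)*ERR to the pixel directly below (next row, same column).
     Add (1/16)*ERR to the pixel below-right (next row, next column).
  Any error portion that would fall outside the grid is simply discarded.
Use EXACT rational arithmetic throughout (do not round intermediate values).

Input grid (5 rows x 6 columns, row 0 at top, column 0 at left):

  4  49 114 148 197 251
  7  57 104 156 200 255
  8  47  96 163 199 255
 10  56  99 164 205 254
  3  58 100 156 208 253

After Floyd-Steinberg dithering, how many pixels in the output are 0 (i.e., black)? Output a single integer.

Answer: 15

Derivation:
(0,0): OLD=4 → NEW=0, ERR=4
(0,1): OLD=203/4 → NEW=0, ERR=203/4
(0,2): OLD=8717/64 → NEW=255, ERR=-7603/64
(0,3): OLD=98331/1024 → NEW=0, ERR=98331/1024
(0,4): OLD=3915965/16384 → NEW=255, ERR=-261955/16384
(0,5): OLD=63964459/262144 → NEW=255, ERR=-2882261/262144
(1,0): OLD=1137/64 → NEW=0, ERR=1137/64
(1,1): OLD=30007/512 → NEW=0, ERR=30007/512
(1,2): OLD=1862755/16384 → NEW=0, ERR=1862755/16384
(1,3): OLD=14766999/65536 → NEW=255, ERR=-1944681/65536
(1,4): OLD=779979285/4194304 → NEW=255, ERR=-289568235/4194304
(1,5): OLD=14788141315/67108864 → NEW=255, ERR=-2324619005/67108864
(2,0): OLD=201037/8192 → NEW=0, ERR=201037/8192
(2,1): OLD=25815743/262144 → NEW=0, ERR=25815743/262144
(2,2): OLD=724411197/4194304 → NEW=255, ERR=-345136323/4194304
(2,3): OLD=3754326613/33554432 → NEW=0, ERR=3754326613/33554432
(2,4): OLD=234104526399/1073741824 → NEW=255, ERR=-39699638721/1073741824
(2,5): OLD=3842870182313/17179869184 → NEW=255, ERR=-537996459607/17179869184
(3,0): OLD=151556189/4194304 → NEW=0, ERR=151556189/4194304
(3,1): OLD=2975885561/33554432 → NEW=0, ERR=2975885561/33554432
(3,2): OLD=37371680619/268435456 → NEW=255, ERR=-31079360661/268435456
(3,3): OLD=2340514890897/17179869184 → NEW=255, ERR=-2040351751023/17179869184
(3,4): OLD=19599881707857/137438953472 → NEW=255, ERR=-15447051427503/137438953472
(3,5): OLD=423821134777119/2199023255552 → NEW=255, ERR=-136929795388641/2199023255552
(4,0): OLD=16600516979/536870912 → NEW=0, ERR=16600516979/536870912
(4,1): OLD=685413698295/8589934592 → NEW=0, ERR=685413698295/8589934592
(4,2): OLD=22540785213173/274877906944 → NEW=0, ERR=22540785213173/274877906944
(4,3): OLD=556145038260713/4398046511104 → NEW=0, ERR=556145038260713/4398046511104
(4,4): OLD=14714277007784889/70368744177664 → NEW=255, ERR=-3229752757519431/70368744177664
(4,5): OLD=232426749535483759/1125899906842624 → NEW=255, ERR=-54677726709385361/1125899906842624
Output grid:
  Row 0: ..#.##  (3 black, running=3)
  Row 1: ...###  (3 black, running=6)
  Row 2: ..#.##  (3 black, running=9)
  Row 3: ..####  (2 black, running=11)
  Row 4: ....##  (4 black, running=15)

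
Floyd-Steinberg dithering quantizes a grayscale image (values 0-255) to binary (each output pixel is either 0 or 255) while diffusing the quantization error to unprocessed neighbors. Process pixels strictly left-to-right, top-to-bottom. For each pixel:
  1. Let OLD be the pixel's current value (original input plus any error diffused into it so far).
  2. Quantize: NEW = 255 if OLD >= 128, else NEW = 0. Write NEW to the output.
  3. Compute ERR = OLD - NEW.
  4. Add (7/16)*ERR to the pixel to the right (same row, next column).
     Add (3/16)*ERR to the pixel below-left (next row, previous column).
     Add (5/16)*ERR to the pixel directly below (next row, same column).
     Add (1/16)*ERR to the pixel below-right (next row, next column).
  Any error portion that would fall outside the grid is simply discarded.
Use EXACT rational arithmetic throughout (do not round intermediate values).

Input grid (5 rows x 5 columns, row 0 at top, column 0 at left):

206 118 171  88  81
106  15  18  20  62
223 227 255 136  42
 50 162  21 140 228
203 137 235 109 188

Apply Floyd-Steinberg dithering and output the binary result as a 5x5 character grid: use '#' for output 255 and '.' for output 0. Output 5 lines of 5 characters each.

(0,0): OLD=206 → NEW=255, ERR=-49
(0,1): OLD=1545/16 → NEW=0, ERR=1545/16
(0,2): OLD=54591/256 → NEW=255, ERR=-10689/256
(0,3): OLD=285625/4096 → NEW=0, ERR=285625/4096
(0,4): OLD=7307791/65536 → NEW=0, ERR=7307791/65536
(1,0): OLD=27851/256 → NEW=0, ERR=27851/256
(1,1): OLD=167693/2048 → NEW=0, ERR=167693/2048
(1,2): OLD=3924625/65536 → NEW=0, ERR=3924625/65536
(1,3): OLD=22620221/262144 → NEW=0, ERR=22620221/262144
(1,4): OLD=582824215/4194304 → NEW=255, ERR=-486723305/4194304
(2,0): OLD=8924383/32768 → NEW=255, ERR=568543/32768
(2,1): OLD=291720965/1048576 → NEW=255, ERR=24334085/1048576
(2,2): OLD=5119800143/16777216 → NEW=255, ERR=841610063/16777216
(2,3): OLD=44800987517/268435456 → NEW=255, ERR=-23650053763/268435456
(2,4): OLD=-117750101205/4294967296 → NEW=0, ERR=-117750101205/4294967296
(3,0): OLD=1002829935/16777216 → NEW=0, ERR=1002829935/16777216
(3,1): OLD=27634502211/134217728 → NEW=255, ERR=-6591018429/134217728
(3,2): OLD=528224721/4294967296 → NEW=0, ERR=528224721/4294967296
(3,3): OLD=949327735945/8589934592 → NEW=0, ERR=949327735945/8589934592
(3,4): OLD=36047072810765/137438953472 → NEW=255, ERR=1000139675405/137438953472
(4,0): OLD=456279322657/2147483648 → NEW=255, ERR=-91329007583/2147483648
(4,1): OLD=7339708395553/68719476736 → NEW=0, ERR=7339708395553/68719476736
(4,2): OLD=329214713500943/1099511627776 → NEW=255, ERR=48839248418063/1099511627776
(4,3): OLD=2891131346510881/17592186044416 → NEW=255, ERR=-1594876094815199/17592186044416
(4,4): OLD=44337475553371495/281474976710656 → NEW=255, ERR=-27438643507845785/281474976710656
Row 0: #.#..
Row 1: ....#
Row 2: ####.
Row 3: .#..#
Row 4: #.###

Answer: #.#..
....#
####.
.#..#
#.###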